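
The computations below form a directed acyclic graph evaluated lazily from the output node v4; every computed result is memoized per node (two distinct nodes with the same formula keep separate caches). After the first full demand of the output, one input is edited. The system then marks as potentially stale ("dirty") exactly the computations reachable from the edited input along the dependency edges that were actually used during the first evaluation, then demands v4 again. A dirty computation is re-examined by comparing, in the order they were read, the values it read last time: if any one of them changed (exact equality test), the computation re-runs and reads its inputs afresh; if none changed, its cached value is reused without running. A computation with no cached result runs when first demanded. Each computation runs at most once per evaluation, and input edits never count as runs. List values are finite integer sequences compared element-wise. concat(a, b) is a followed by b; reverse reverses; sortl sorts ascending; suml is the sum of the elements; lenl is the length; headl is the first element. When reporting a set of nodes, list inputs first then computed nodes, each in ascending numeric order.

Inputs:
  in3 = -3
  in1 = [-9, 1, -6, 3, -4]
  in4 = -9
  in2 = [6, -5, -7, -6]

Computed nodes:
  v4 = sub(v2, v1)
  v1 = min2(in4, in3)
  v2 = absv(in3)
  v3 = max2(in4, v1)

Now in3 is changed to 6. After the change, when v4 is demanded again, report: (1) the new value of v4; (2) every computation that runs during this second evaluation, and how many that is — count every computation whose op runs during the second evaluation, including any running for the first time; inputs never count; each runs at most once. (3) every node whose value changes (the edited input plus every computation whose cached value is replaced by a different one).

Demanding v4 again yields 15.
3 computations run: v1, v2, v4.
The nodes whose values change: in3, v2, v4.

First demand of the output computes:
  v1 = min2(-9, -3) = -9
  v2 = absv(-3) = 3
  v4 = sub(3, -9) = 12

After the edit, cleaning proceeds:
  v1: a read changed (in3 -3->6) — executes, giving -9 — identical to its old value.
  v2: a read changed (in3 -3->6) — executes, giving 6.
  v4: a read changed (v2 3->6) — executes, giving 15.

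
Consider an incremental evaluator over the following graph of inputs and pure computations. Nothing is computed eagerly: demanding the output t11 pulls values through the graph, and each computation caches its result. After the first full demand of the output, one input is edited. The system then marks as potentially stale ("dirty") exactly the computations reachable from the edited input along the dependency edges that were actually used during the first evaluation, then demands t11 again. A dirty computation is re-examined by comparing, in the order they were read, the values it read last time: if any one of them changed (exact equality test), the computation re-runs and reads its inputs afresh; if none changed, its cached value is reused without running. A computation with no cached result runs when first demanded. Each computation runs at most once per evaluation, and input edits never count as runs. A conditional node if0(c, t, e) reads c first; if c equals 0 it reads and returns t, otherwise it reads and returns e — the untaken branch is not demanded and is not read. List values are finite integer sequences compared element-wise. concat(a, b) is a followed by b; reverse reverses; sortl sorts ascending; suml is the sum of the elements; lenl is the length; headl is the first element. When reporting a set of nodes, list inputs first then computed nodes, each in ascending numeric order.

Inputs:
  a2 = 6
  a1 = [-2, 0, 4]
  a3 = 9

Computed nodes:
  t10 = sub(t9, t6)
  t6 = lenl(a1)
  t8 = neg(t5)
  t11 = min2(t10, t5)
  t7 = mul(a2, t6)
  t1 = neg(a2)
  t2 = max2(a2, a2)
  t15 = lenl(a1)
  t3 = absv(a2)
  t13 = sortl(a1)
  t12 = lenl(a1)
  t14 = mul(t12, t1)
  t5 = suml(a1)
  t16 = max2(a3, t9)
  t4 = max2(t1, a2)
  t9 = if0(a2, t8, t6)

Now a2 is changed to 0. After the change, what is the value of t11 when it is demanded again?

t11 now evaluates to -5.
The important point: the flipped condition pulls in fresh nodes; t8 runs for the first time.

Initial pass — values computed on the first demand:
  t5 = suml([-2, 0, 4]) = 2
  t6 = lenl([-2, 0, 4]) = 3
  t9 = if0(a2=6 -> else branch t6) = 3
  t10 = sub(3, 3) = 0
  t11 = min2(0, 2) = 0

Second demand — change propagation:
  t8: newly demanded (no cache) — executes and yields -2.
  t9: re-runs because a2 6->0; new result -2.
  t10: re-runs because t9 3->-2; new result -5.
  t11: re-runs because t10 0->-5; new result -5.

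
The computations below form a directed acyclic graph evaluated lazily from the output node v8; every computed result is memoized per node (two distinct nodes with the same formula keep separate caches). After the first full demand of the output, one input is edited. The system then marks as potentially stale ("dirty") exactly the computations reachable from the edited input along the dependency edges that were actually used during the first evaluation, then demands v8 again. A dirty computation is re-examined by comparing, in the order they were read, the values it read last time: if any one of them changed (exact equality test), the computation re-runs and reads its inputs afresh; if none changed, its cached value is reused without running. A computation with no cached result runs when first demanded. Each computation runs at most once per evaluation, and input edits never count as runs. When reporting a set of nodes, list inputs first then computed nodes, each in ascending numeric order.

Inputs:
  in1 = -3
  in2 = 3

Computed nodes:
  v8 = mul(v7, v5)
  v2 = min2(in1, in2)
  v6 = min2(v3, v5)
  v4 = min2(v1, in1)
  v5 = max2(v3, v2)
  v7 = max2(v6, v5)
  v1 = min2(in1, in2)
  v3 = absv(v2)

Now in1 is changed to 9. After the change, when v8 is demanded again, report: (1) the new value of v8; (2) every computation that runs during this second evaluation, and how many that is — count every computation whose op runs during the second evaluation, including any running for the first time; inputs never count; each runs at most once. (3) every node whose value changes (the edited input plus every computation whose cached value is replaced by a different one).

Demanding v8 again yields 9.
3 computations run: v2, v3, v5.
The nodes whose values change: in1, v2.
Note where the cutoff bites: v6 is checked, finds nothing changed, and keeps its cache.

First demand of the output computes:
  v2 = min2(-3, 3) = -3
  v3 = absv(-3) = 3
  v5 = max2(3, -3) = 3
  v6 = min2(3, 3) = 3
  v7 = max2(3, 3) = 3
  v8 = mul(3, 3) = 9

After the edit, cleaning proceeds:
  v2: a read changed (in1 -3->9) — executes, giving 3.
  v3: a read changed (v2 -3->3) — executes, giving 3 — identical to its old value.
  v5: a read changed (v2 -3->3) — executes, giving 3 — identical to its old value.
  v6: dirty, but its reads are unchanged (v3 unchanged, v5 unchanged); cached 3 stands.
  v7: dirty, but its reads are unchanged (v6 unchanged, v5 unchanged); cached 3 stands.
  v8: dirty, but its reads are unchanged (v7 unchanged, v5 unchanged); cached 9 stands.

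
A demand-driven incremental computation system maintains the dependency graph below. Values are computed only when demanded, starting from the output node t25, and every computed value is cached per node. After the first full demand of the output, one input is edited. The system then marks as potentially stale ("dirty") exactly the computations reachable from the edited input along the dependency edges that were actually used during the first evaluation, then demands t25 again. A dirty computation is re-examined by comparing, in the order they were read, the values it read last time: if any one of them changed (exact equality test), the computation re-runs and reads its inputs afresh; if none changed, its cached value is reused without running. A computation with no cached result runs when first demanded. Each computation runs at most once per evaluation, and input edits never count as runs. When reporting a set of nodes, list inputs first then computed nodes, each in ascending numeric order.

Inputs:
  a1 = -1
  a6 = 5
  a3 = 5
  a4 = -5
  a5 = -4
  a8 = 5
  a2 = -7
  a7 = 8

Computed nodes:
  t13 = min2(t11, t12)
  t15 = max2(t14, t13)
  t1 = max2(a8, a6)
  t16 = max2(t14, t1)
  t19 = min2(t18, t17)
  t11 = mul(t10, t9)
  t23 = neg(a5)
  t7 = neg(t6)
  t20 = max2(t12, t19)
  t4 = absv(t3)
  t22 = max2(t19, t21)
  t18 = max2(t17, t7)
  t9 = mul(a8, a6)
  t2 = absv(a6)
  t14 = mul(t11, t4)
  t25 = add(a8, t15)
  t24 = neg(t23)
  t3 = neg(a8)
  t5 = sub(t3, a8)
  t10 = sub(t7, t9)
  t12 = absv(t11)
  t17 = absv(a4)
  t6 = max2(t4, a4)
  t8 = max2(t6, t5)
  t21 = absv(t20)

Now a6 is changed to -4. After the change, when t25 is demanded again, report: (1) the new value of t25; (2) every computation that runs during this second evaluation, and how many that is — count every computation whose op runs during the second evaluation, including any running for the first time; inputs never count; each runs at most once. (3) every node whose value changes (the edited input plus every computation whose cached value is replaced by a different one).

First evaluation (everything demanded from the output):
  t3 = neg(5) = -5
  t4 = absv(-5) = 5
  t6 = max2(5, -5) = 5
  t7 = neg(5) = -5
  t9 = mul(5, 5) = 25
  t10 = sub(-5, 25) = -30
  t11 = mul(-30, 25) = -750
  t12 = absv(-750) = 750
  t13 = min2(-750, 750) = -750
  t14 = mul(-750, 5) = -3750
  t15 = max2(-3750, -750) = -750
  t25 = add(5, -750) = -745

Propagation after the edit:
  t9: runs — a6 5->-4; result -20.
  t10: runs — t9 25->-20; result 15.
  t11: runs — t10 -30->15; t9 25->-20; result -300.
  t12: runs — t11 -750->-300; result 300.
  t13: runs — t11 -750->-300; t12 750->300; result -300.
  t14: runs — t11 -750->-300; result -1500.
  t15: runs — t14 -3750->-1500; t13 -750->-300; result -300.
  t25: runs — t15 -750->-300; result -295.

New value of t25: -295.
Computations that run: t9, t10, t11, t12, t13, t14, t15, t25 — 8 in total.
Values that change: a6, t9, t10, t11, t12, t13, t14, t15, t25.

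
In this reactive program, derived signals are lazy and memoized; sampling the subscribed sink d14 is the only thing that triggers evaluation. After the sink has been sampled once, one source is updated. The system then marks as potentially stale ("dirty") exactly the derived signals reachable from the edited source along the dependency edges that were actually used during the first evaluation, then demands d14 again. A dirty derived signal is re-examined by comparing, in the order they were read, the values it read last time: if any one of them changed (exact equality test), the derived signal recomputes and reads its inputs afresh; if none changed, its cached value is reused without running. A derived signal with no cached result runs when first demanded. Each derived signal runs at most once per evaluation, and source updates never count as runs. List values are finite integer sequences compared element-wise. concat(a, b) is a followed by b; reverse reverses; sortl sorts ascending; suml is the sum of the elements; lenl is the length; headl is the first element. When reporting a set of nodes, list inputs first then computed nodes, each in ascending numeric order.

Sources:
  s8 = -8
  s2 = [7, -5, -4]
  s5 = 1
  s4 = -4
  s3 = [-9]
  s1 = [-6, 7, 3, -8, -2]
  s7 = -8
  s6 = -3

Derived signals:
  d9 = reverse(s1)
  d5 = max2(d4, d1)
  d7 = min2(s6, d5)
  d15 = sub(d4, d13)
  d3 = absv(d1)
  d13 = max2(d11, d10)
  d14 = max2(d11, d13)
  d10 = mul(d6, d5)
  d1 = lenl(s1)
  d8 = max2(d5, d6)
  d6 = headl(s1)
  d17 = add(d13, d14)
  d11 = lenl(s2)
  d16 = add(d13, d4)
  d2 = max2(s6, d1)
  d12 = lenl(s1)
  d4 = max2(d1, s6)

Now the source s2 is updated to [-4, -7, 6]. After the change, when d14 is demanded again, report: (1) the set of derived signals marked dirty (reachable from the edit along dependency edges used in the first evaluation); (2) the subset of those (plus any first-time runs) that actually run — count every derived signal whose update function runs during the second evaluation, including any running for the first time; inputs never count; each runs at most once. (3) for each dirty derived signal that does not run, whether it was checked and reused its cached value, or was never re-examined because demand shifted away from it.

The edit dirties: d11, d13, d14.
1 derived signals run: d11.
Cache hits after checking: d13, d14.
Note the absorption at d11: it re-runs yet its value is the same, leaving the output's value untouched.

First demand of the output computes:
  d1 = lenl([-6, 7, 3, -8, -2]) = 5
  d4 = max2(5, -3) = 5
  d5 = max2(5, 5) = 5
  d6 = headl([-6, 7, 3, -8, -2]) = -6
  d10 = mul(-6, 5) = -30
  d11 = lenl([7, -5, -4]) = 3
  d13 = max2(3, -30) = 3
  d14 = max2(3, 3) = 3

After the edit, cleaning proceeds:
  d11: a read changed (s2 [7, -5, -4]->[-4, -7, 6]) — executes, giving 3 — identical to its old value.
  d13: dirty, but its reads are unchanged (d11 unchanged, d10 unchanged); cached 3 stands.
  d14: dirty, but its reads are unchanged (d11 unchanged, d13 unchanged); cached 3 stands.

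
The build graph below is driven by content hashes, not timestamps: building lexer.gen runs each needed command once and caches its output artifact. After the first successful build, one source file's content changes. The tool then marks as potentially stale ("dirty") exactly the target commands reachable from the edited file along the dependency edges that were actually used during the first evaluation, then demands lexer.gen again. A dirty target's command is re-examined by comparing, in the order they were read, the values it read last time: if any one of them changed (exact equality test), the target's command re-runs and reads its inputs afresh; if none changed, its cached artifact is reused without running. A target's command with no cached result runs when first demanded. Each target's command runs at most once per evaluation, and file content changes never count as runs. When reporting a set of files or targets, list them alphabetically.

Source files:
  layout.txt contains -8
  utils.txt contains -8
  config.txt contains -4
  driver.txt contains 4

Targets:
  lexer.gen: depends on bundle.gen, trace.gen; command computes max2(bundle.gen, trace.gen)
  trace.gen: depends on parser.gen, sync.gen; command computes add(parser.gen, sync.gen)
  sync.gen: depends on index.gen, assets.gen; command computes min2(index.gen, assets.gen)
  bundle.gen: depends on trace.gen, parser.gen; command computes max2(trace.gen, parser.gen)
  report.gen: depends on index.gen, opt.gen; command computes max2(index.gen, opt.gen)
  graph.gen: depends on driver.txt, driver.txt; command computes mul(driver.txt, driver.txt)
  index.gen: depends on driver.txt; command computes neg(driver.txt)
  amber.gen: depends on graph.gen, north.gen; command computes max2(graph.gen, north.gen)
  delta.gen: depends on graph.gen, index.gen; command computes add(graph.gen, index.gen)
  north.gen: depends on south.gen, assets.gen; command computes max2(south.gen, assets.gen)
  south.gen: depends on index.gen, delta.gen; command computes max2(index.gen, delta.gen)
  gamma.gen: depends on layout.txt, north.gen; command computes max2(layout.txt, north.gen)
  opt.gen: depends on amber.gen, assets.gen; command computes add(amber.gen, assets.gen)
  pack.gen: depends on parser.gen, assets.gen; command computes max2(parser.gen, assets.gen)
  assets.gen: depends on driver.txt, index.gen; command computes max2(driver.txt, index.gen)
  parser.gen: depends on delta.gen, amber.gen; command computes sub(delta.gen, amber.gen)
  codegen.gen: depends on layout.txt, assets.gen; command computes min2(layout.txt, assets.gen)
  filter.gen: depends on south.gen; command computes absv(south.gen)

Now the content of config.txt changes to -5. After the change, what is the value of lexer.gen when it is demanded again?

lexer.gen now evaluates to -4.
The important point: nothing the output needs ever reads config.txt, so the edit is invisible to it.

Initial pass — values computed on the first demand:
  graph.gen = mul(4, 4) = 16
  index.gen = neg(4) = -4
  assets.gen = max2(4, -4) = 4
  delta.gen = add(16, -4) = 12
  south.gen = max2(-4, 12) = 12
  north.gen = max2(12, 4) = 12
  amber.gen = max2(16, 12) = 16
  parser.gen = sub(12, 16) = -4
  sync.gen = min2(-4, 4) = -4
  trace.gen = add(-4, -4) = -8
  bundle.gen = max2(-8, -4) = -4
  lexer.gen = max2(-4, -8) = -4

Second demand — change propagation:
  no demanded computation ever read config.txt, so the edit dirties nothing and nothing runs.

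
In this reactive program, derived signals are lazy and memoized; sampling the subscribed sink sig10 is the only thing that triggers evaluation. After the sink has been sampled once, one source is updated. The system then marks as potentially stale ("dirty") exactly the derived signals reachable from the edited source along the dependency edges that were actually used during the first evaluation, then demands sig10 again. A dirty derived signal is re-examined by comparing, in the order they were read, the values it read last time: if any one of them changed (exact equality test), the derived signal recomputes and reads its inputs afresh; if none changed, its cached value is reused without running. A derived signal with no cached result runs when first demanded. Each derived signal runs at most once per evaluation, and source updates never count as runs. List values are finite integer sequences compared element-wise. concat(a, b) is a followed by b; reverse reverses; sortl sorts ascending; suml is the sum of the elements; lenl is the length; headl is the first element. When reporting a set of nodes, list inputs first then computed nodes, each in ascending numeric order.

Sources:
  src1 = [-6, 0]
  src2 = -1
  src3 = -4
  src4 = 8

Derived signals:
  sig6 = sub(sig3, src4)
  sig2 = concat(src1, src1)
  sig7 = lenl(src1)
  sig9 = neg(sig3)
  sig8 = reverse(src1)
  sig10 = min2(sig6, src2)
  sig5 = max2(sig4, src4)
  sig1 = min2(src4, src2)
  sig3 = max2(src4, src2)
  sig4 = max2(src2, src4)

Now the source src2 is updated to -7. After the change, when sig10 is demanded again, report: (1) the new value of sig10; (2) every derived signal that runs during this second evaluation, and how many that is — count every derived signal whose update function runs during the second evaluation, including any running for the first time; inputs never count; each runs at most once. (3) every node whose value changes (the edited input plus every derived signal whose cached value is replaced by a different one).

Demanding sig10 again yields -7.
2 derived signals run: sig3, sig10.
The nodes whose values change: src2, sig10.
Note where the cutoff bites: sig6 is checked, finds nothing changed, and keeps its cache.

First demand of the output computes:
  sig3 = max2(8, -1) = 8
  sig6 = sub(8, 8) = 0
  sig10 = min2(0, -1) = -1

After the edit, cleaning proceeds:
  sig3: a read changed (src2 -1->-7) — executes, giving 8 — identical to its old value.
  sig6: dirty, but its reads are unchanged (sig3 unchanged, src4 unchanged); cached 0 stands.
  sig10: a read changed (src2 -1->-7) — executes, giving -7.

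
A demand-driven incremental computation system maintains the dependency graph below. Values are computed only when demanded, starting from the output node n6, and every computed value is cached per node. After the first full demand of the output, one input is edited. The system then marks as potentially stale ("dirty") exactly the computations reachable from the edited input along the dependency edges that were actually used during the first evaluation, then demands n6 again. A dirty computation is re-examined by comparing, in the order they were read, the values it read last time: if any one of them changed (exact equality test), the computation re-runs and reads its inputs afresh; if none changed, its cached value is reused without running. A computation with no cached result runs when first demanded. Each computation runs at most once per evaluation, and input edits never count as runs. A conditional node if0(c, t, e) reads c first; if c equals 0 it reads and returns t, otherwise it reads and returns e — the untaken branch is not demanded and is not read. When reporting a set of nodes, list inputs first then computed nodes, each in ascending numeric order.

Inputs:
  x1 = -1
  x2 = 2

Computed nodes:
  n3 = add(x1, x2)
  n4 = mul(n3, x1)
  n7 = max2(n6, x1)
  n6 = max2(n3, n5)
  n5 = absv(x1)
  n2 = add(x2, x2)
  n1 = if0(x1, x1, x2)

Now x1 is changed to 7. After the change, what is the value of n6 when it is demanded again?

First evaluation (everything demanded from the output):
  n3 = add(-1, 2) = 1
  n5 = absv(-1) = 1
  n6 = max2(1, 1) = 1

Propagation after the edit:
  n3: runs — x1 -1->7; result 9.
  n5: runs — x1 -1->7; result 7.
  n6: runs — n3 1->9; n5 1->7; result 9.

New value of n6: 9.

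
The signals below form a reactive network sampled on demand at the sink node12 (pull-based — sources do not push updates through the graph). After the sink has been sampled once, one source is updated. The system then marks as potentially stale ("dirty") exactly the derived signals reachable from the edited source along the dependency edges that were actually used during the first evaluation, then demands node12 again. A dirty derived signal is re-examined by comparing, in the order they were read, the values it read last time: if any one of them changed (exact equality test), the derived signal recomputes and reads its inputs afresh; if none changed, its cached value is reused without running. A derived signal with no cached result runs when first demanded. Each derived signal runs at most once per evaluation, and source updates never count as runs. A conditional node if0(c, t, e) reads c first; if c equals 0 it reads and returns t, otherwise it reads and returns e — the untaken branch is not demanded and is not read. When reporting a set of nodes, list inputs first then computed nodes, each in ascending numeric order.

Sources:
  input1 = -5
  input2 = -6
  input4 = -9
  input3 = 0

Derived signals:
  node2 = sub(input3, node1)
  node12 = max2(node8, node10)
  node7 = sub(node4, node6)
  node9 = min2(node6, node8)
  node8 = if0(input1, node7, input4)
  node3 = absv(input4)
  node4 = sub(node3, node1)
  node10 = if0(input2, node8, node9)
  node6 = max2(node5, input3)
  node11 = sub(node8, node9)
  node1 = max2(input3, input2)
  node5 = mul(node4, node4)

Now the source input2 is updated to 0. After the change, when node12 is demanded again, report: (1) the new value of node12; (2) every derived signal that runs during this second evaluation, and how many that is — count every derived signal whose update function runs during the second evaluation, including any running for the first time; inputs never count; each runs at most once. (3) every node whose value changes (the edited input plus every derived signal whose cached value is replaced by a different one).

node12 now evaluates to -9.
Run set: node10 (1 run).
Changed values: input2.
The important point: the flipped condition redirects demand; node1, node4, node5, node6, node9 are left stale, never re-checked.

Initial pass — values computed on the first demand:
  node1 = max2(0, -6) = 0
  node3 = absv(-9) = 9
  node4 = sub(9, 0) = 9
  node5 = mul(9, 9) = 81
  node6 = max2(81, 0) = 81
  node8 = if0(input1=-5 -> else branch input4) = -9
  node9 = min2(81, -9) = -9
  node10 = if0(input2=-6 -> else branch node9) = -9
  node12 = max2(-9, -9) = -9

Second demand — change propagation:
  node1: dirty yet unreached — the second evaluation never asks for it.
  node4: dirty yet unreached — the second evaluation never asks for it.
  node5: dirty yet unreached — the second evaluation never asks for it.
  node6: dirty yet unreached — the second evaluation never asks for it.
  node9: dirty yet unreached — the second evaluation never asks for it.
  node10: re-runs because input2 -6->0; new result -9 (unchanged).
  node12: re-examined; everything it read last time is the same (node8 unchanged, node10 unchanged) — cache -9 kept, no run.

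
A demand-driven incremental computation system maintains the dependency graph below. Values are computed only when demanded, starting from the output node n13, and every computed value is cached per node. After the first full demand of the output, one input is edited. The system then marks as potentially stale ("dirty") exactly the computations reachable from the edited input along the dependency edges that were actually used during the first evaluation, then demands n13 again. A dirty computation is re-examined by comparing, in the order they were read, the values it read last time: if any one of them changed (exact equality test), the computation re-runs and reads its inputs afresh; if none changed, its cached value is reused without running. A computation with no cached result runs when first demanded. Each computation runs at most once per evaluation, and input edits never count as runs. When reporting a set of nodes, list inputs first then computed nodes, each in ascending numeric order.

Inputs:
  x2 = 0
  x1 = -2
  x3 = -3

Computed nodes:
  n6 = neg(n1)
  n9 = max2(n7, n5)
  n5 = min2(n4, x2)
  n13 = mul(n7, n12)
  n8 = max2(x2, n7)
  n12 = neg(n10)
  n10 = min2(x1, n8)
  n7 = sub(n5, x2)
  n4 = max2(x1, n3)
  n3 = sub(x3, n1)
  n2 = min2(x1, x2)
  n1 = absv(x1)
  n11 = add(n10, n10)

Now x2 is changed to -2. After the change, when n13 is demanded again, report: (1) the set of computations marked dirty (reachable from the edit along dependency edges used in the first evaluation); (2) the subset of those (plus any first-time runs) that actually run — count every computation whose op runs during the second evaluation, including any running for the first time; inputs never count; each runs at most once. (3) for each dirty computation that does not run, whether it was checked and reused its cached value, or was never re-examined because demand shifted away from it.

First evaluation (everything demanded from the output):
  n1 = absv(-2) = 2
  n3 = sub(-3, 2) = -5
  n4 = max2(-2, -5) = -2
  n5 = min2(-2, 0) = -2
  n7 = sub(-2, 0) = -2
  n8 = max2(0, -2) = 0
  n10 = min2(-2, 0) = -2
  n12 = neg(-2) = 2
  n13 = mul(-2, 2) = -4

Propagation after the edit:
  n5: runs — x2 0->-2; result -2 (same value as before).
  n7: runs — x2 0->-2; result 0.
  n8: runs — x2 0->-2; n7 -2->0; result 0 (same value as before).
  n10: checked — values it read are unchanged (x1 unchanged, n8 unchanged); reused cached -2 without running.
  n12: checked — values it read are unchanged (n10 unchanged); reused cached 2 without running.
  n13: runs — n7 -2->0; result 0.

Key observation: the cutoff stops propagation at n10 — its inputs' values are unchanged, so it reuses its cache.

Marked dirty: n5, n7, n8, n10, n12, n13.
Computations that run: n5, n7, n8, n13 — 4 in total.
Checked but reused from cache: n10, n12.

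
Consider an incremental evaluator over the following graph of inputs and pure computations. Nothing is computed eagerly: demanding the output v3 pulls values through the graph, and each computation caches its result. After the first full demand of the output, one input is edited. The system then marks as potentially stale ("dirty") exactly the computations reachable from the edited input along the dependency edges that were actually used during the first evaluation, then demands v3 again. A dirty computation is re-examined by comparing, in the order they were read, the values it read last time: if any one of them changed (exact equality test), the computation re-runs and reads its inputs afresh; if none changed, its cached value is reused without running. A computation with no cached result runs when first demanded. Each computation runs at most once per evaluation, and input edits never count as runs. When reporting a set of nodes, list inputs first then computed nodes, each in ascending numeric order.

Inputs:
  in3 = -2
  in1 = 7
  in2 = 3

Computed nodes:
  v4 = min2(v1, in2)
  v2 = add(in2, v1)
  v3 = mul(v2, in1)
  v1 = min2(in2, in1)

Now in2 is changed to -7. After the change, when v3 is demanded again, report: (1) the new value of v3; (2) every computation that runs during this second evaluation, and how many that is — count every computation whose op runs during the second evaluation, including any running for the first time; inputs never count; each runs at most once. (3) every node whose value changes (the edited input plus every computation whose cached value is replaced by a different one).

v3 now evaluates to -98.
Run set: v1, v2, v3 (3 run).
Changed values: in2, v1, v2, v3.

Initial pass — values computed on the first demand:
  v1 = min2(3, 7) = 3
  v2 = add(3, 3) = 6
  v3 = mul(6, 7) = 42

Second demand — change propagation:
  v1: re-runs because in2 3->-7; new result -7.
  v2: re-runs because in2 3->-7; v1 3->-7; new result -14.
  v3: re-runs because v2 6->-14; new result -98.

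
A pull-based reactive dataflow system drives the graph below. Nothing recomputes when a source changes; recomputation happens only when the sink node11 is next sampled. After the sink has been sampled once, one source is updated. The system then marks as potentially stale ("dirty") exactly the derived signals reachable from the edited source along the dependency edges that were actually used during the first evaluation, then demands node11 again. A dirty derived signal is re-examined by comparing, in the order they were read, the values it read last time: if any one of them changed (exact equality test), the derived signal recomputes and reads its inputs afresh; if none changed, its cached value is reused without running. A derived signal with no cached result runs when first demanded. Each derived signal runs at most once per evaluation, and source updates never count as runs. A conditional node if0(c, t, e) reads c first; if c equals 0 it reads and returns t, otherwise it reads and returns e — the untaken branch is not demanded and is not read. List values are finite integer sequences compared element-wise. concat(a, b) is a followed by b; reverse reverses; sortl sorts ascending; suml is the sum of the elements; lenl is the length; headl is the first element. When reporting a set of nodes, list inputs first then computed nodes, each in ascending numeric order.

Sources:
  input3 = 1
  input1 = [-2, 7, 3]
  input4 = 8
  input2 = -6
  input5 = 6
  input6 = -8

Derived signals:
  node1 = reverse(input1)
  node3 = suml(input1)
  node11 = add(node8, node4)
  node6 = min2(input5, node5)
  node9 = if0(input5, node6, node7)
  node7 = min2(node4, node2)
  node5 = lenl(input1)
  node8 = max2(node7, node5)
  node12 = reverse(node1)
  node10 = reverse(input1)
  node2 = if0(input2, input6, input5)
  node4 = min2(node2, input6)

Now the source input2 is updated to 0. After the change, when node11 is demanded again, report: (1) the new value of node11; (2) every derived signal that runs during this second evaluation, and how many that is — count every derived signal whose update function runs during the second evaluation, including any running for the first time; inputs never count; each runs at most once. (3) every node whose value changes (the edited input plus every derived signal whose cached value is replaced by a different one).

First evaluation (everything demanded from the output):
  node2 = if0(input2=-6 -> else branch input5) = 6
  node4 = min2(6, -8) = -8
  node5 = lenl([-2, 7, 3]) = 3
  node7 = min2(-8, 6) = -8
  node8 = max2(-8, 3) = 3
  node11 = add(3, -8) = -5

Propagation after the edit:
  node2: runs — input2 -6->0; result -8.
  node4: runs — node2 6->-8; result -8 (same value as before).
  node7: runs — node2 6->-8; result -8 (same value as before).
  node8: checked — values it read are unchanged (node7 unchanged, node5 unchanged); reused cached 3 without running.
  node11: checked — values it read are unchanged (node8 unchanged, node4 unchanged); reused cached -5 without running.

Key observation: the cutoff stops propagation at node8 — its inputs' values are unchanged, so it reuses its cache.

New value of node11: -5.
Derived signals that run: node2, node4, node7 — 3 in total.
Values that change: input2, node2.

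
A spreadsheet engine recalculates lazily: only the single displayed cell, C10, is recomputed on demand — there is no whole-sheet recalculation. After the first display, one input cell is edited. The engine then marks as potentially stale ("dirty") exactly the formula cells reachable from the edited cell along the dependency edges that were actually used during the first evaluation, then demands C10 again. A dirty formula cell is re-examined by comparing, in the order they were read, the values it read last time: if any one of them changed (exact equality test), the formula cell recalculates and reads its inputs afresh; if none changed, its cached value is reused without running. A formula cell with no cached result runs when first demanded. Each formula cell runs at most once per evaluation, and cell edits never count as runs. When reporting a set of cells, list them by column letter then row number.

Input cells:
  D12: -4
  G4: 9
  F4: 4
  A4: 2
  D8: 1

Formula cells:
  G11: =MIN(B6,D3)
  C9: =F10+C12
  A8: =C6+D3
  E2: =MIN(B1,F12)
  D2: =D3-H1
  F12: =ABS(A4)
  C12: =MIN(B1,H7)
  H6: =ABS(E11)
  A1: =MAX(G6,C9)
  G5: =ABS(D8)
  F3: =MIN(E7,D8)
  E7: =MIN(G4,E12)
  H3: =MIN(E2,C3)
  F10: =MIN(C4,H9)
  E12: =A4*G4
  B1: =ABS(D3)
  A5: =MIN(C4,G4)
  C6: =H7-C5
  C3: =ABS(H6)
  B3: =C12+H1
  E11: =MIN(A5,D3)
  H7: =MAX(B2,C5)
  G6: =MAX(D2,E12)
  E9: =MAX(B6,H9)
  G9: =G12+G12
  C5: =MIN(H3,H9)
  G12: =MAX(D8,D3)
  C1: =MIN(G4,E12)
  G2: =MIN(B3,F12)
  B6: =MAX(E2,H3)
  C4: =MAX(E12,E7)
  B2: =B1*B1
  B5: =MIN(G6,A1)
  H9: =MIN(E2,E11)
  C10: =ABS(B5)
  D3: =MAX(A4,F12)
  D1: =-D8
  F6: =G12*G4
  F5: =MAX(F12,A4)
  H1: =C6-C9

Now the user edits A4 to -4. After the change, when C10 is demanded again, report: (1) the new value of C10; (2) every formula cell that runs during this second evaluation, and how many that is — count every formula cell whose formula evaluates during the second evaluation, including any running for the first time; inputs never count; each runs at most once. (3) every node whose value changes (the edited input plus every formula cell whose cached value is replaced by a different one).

New value of C10: 36.
Formula cells that run: A1, A5, B1, B2, B5, C3, C4, C5, C6, C9, C10, C12, D2, D3, E2, E7, E11, E12, F10, F12, G6, H1, H3, H6, H7, H9 — 26 in total.
Values that change: A1, A4, A5, B1, B2, B5, C3, C4, C5, C6, C9, C10, C12, D2, D3, E2, E7, E11, E12, F10, F12, G6, H1, H3, H6, H7, H9.

First evaluation (everything demanded from the output):
  E12 = 2 * 9 = 18
  E7 = MIN(9, 18) = 9
  C4 = MAX(18, 9) = 18
  A5 = MIN(18, 9) = 9
  F12 = ABS(2) = 2
  D3 = MAX(2, 2) = 2
  B1 = ABS(2) = 2
  B2 = 2 * 2 = 4
  E2 = MIN(2, 2) = 2
  E11 = MIN(9, 2) = 2
  H6 = ABS(2) = 2
  C3 = ABS(2) = 2
  H3 = MIN(2, 2) = 2
  H9 = MIN(2, 2) = 2
  C5 = MIN(2, 2) = 2
  F10 = MIN(18, 2) = 2
  H7 = MAX(4, 2) = 4
  C6 = 4 - 2 = 2
  C12 = MIN(2, 4) = 2
  C9 = 2 + 2 = 4
  H1 = 2 - 4 = -2
  D2 = 2 - -2 = 4
  G6 = MAX(4, 18) = 18
  A1 = MAX(18, 4) = 18
  B5 = MIN(18, 18) = 18
  C10 = ABS(18) = 18

Propagation after the edit:
  E12: runs — A4 2->-4; result -36.
  E7: runs — E12 18->-36; result -36.
  C4: runs — E12 18->-36; E7 9->-36; result -36.
  A5: runs — C4 18->-36; result -36.
  F12: runs — A4 2->-4; result 4.
  D3: runs — A4 2->-4; F12 2->4; result 4.
  B1: runs — D3 2->4; result 4.
  B2: runs — B1 2->4; B1 2->4; result 16.
  E2: runs — B1 2->4; F12 2->4; result 4.
  E11: runs — A5 9->-36; D3 2->4; result -36.
  H6: runs — E11 2->-36; result 36.
  C3: runs — H6 2->36; result 36.
  H3: runs — E2 2->4; C3 2->36; result 4.
  H9: runs — E2 2->4; E11 2->-36; result -36.
  C5: runs — H3 2->4; H9 2->-36; result -36.
  F10: runs — C4 18->-36; H9 2->-36; result -36.
  H7: runs — B2 4->16; C5 2->-36; result 16.
  C6: runs — H7 4->16; C5 2->-36; result 52.
  C12: runs — B1 2->4; H7 4->16; result 4.
  C9: runs — F10 2->-36; C12 2->4; result -32.
  H1: runs — C6 2->52; C9 4->-32; result 84.
  D2: runs — D3 2->4; H1 -2->84; result -80.
  G6: runs — D2 4->-80; E12 18->-36; result -36.
  A1: runs — G6 18->-36; C9 4->-32; result -32.
  B5: runs — G6 18->-36; A1 18->-32; result -36.
  C10: runs — B5 18->-36; result 36.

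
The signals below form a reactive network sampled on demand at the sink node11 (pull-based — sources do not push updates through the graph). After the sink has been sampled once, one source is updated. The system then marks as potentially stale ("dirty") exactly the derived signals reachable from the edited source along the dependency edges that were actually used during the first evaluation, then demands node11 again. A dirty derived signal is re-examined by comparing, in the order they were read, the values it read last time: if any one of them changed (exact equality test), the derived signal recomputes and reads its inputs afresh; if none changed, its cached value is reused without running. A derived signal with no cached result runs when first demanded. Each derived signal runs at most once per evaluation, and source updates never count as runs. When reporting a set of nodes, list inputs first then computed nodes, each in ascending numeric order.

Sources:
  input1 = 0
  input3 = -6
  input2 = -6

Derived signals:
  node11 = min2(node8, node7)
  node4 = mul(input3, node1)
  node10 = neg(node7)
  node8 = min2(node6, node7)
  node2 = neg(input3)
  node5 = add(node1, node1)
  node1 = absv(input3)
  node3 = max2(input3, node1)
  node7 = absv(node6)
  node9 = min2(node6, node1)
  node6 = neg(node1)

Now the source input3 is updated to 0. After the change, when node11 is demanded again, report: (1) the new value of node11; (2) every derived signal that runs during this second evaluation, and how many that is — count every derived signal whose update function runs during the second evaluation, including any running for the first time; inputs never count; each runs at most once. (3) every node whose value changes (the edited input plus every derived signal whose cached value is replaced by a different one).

node11 now evaluates to 0.
Run set: node1, node6, node7, node8, node11 (5 run).
Changed values: input3, node1, node6, node7, node8, node11.

Initial pass — values computed on the first demand:
  node1 = absv(-6) = 6
  node6 = neg(6) = -6
  node7 = absv(-6) = 6
  node8 = min2(-6, 6) = -6
  node11 = min2(-6, 6) = -6

Second demand — change propagation:
  node1: re-runs because input3 -6->0; new result 0.
  node6: re-runs because node1 6->0; new result 0.
  node7: re-runs because node6 -6->0; new result 0.
  node8: re-runs because node6 -6->0; node7 6->0; new result 0.
  node11: re-runs because node8 -6->0; node7 6->0; new result 0.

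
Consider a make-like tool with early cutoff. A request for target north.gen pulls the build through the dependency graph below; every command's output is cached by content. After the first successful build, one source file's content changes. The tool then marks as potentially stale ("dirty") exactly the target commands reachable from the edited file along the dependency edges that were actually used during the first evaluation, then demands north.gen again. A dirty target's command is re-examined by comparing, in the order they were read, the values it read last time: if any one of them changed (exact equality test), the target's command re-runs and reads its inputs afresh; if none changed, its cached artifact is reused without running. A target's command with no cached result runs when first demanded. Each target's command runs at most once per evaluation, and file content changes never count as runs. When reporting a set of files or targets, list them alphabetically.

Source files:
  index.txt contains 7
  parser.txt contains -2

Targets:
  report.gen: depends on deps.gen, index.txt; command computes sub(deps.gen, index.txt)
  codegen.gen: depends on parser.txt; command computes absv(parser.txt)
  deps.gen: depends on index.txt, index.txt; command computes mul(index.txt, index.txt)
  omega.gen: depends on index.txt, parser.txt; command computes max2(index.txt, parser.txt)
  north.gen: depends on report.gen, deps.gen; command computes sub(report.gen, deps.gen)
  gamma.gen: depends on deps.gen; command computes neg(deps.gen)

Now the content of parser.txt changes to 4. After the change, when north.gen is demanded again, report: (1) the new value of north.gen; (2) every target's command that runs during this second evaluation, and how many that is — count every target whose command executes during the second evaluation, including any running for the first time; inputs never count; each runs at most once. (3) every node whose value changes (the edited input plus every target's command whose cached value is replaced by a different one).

Demanding north.gen again yields -7.
0 target commands run: none.
The nodes whose values change: parser.txt.
Note the shortcut — parser.txt feeds only undemanded nodes, so no recomputation happens.

First demand of the output computes:
  deps.gen = mul(7, 7) = 49
  report.gen = sub(49, 7) = 42
  north.gen = sub(42, 49) = -7

After the edit, cleaning proceeds:
  parser.txt only reaches undemanded nodes; the second demand re-runs nothing.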